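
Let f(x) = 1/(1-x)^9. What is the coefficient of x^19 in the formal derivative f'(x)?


Differentiate: d/dx [ 1/(1-x)^r ] = r / (1-x)^(r+1).
Here r = 9, so f'(x) = 9 / (1-x)^10.
The expansion of 1/(1-x)^(r+1) has coefficient of x^n equal to C(n+r, r).
So the coefficient of x^19 in f'(x) is
9 * C(28, 9) = 9 * 6906900 = 62162100

62162100


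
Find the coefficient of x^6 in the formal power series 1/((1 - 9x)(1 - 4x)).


By partial fractions or Cauchy convolution:
The coefficient equals sum_{k=0}^{6} 9^k * 4^(6-k).
= 953317

953317


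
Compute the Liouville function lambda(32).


The Liouville function is lambda(k) = (-1)^Omega(k), where Omega(k) counts the prime factors of k with multiplicity.
Factoring: 32 = 2 * 2 * 2 * 2 * 2, so Omega(32) = 5.
lambda(32) = (-1)^5 = -1.

-1


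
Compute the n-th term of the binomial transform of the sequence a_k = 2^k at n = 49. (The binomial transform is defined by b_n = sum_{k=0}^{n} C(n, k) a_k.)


With a_k = 2^k, b_n = sum_{k=0}^{n} C(n, k) 2^k = (1 + 2)^n by the binomial theorem.
For n = 49: (1 + 2)^49 = 3^49 = 239299329230617529590083.

239299329230617529590083


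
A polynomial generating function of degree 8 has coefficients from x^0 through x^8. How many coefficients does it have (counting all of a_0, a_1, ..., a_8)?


A polynomial of degree 8 takes the form a_0 + a_1 x + ... + a_8 x^8.
The number of coefficients is 8 + 1 = 9.

9


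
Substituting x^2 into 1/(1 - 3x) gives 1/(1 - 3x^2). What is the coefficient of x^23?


Since 1/(1 - 3x^2) only has even powers of x,
the coefficient of x^23 (odd) is 0.

0


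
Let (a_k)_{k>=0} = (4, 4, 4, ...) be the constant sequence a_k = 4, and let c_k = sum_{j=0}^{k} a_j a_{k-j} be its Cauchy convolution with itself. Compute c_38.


Since a_j = 4 for all j >= 0, the convolution sum becomes
c_k = sum_{j=0}^{k} 4 * 4 = 16 * (k + 1).
Equivalently, the generating function of (a_k) is 4/(1 - x) and its square is 16/(1 - x)^2 = sum_{k>=0} 16(k + 1) x^k.
For k = 38: 16 * 39 = 624.

624


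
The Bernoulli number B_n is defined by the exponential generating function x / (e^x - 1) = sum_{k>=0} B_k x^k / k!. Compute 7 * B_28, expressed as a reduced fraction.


Bernoulli numbers can also be computed recursively via B_0 = 1 and sum_{j=0}^{m} C(m+1, j) B_j = 0 for m >= 1. Odd-index Bernoulli numbers vanish for k >= 3.
Computing B_28 = -23749461029/870, so 7 * B_28 = 7 * -23749461029/870 = -166246227203/870.

-166246227203/870


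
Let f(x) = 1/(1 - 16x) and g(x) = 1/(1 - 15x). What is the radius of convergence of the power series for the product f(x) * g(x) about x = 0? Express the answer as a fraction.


The radius of 1/(1 - 16x) is 1/16 (nearest singularity at x = 1/16), and the radius of 1/(1 - 15x) is 1/15.
The product f(x)*g(x) = 1/((1 - 16x)(1 - 15x)) has singularities at both 1/16 and 1/15, so its radius of convergence is the distance to the nearest one:
min(1/16, 1/15) = 1/16.

1/16


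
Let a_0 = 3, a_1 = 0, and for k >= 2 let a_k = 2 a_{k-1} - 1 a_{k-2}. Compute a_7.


Iterating the recurrence forward:
a_0 = 3
a_1 = 0
a_2 = 2*0 - 1*3 = -3
a_3 = 2*-3 - 1*0 = -6
a_4 = 2*-6 - 1*-3 = -9
a_5 = 2*-9 - 1*-6 = -12
a_6 = 2*-12 - 1*-9 = -15
a_7 = 2*-15 - 1*-12 = -18
So a_7 = -18.

-18


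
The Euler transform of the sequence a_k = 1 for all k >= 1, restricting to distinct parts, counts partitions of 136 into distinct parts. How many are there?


Partitions of 136 into distinct parts can be computed via generating function.
Product (1+x)(1+x^2)(1+x^3)...
The coefficient of x^136 = 7215644

7215644


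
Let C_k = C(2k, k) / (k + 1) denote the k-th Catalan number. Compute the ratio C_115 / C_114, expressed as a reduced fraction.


Using C_k = (2k)! / (k! (k+1)!), the ratio C_{k+1}/C_k simplifies to
C_{k+1}/C_k = [(2k+2)! / ((k+1)! (k+2)!)] * [k! (k+1)! / (2k)!]
 = (2k+2)(2k+1) / ((k+1)(k+2)) = 2(2k+1) / (k+2).
For k = 114: 2(2*114 + 1) / (114 + 2) = 458/116 = 229/58.

229/58


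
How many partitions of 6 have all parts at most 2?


Using the generating function (1-x)^(-1)(1-x^2)^(-1),
the coefficient of x^6 counts these restricted partitions.
Result = 4

4


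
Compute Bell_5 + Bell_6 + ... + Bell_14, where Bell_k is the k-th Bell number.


Recall Bell_k counts set partitions of a k-set (with Bell_0 = 1 by convention).
Bell_5 through Bell_14: 52, 203, 877, 4140, 21147, 115975, 678570, 4213597, 27644437, 190899322
Sum = 52 + 203 + 877 + 4140 + 21147 + 115975 + 678570 + 4213597 + 27644437 + 190899322 = 223578320.

223578320


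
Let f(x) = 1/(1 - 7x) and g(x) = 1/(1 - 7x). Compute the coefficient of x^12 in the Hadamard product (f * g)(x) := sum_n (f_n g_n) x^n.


f has coefficients f_k = 7^k and g has coefficients g_k = 7^k, so the Hadamard product has coefficient (f*g)_k = 7^k * 7^k = 49^k.
For k = 12: 49^12 = 191581231380566414401.

191581231380566414401


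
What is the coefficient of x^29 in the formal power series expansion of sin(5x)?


The Maclaurin series is sin(t) = sum_{k>=0} (-1)^k t^(2k+1) / (2k+1)!, so substituting t = 5x, only odd powers of x are nonzero, with coefficient of x^(2k+1) equal to (-1)^k 5^(2k+1) / (2k+1)!.
Write 29 = 2*14 + 1, giving the coefficient (-1)^14 * 5^29 / 29! = 186264514923095703125/8841761993739701954543616000000 = 11920928955078125/565872767599340925090791424.

11920928955078125/565872767599340925090791424


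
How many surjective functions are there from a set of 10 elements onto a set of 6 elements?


By inclusion-exclusion on which target elements are missed, the number of surjections from an n-set onto a k-set is
surj(n, k) = sum_{j=0}^{k} (-1)^j C(k, j) (k - j)^n.
Equivalently surj(n, k) = k! * S(n, k), where S(n, k) is the Stirling number of the second kind.
For n = 10, k = 6:
S(10, 6) = 22827, so
surj = 6! * 22827 = 720 * 22827 = 16435440.

16435440


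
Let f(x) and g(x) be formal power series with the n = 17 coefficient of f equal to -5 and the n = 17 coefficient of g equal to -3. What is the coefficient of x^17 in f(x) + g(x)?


Addition of formal power series is termwise.
The coefficient of x^17 in f + g = -5 + -3
= -8

-8


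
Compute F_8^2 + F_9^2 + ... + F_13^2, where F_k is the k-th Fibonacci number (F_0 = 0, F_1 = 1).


There is a standard identity sum_{k=0}^{N} F_k^2 = F_N * F_{N+1} (proved inductively from the telescoping relation F_k^2 = F_k F_{k+1} - F_{k-1} F_k). Then
sum_{k=8}^{13} F_k^2 = F_13 F_14 - F_7 F_8.
Computing: F_13 = 233, F_14 = 377, F_7 = 13, F_8 = 21.
Sum = 233 * 377 - 13 * 21 = 87568.

87568


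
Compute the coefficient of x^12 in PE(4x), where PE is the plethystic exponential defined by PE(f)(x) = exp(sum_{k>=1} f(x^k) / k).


With f(x) = 4x, the exponent is sum_{k>=1} 4 x^k / k = 4 * (-ln(1 - x)). Exponentiating:
PE(4x) = exp(-4 ln(1 - x)) = 1/(1 - x)^4.
By the negative binomial expansion, [x^n] 1/(1 - x)^4 = C(n + 3, 3).
For n = 12: C(15, 3) = 455.

455


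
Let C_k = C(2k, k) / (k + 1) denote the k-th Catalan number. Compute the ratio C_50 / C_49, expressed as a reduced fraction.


Using C_k = (2k)! / (k! (k+1)!), the ratio C_{k+1}/C_k simplifies to
C_{k+1}/C_k = [(2k+2)! / ((k+1)! (k+2)!)] * [k! (k+1)! / (2k)!]
 = (2k+2)(2k+1) / ((k+1)(k+2)) = 2(2k+1) / (k+2).
For k = 49: 2(2*49 + 1) / (49 + 2) = 198/51 = 66/17.

66/17


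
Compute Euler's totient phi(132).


phi(n) counts integers in [1, n] coprime to n. Using the multiplicative formula phi(n) = n * prod_{p | n} (1 - 1/p):
132 = 2^2 * 3 * 11, so
phi(132) = 132 * (1 - 1/2) * (1 - 1/3) * (1 - 1/11) = 40.

40


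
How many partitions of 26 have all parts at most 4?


Using the generating function (1-x)^(-1)(1-x^2)^(-1)...(1-x^4)^(-1),
the coefficient of x^26 counts these restricted partitions.
Result = 206

206


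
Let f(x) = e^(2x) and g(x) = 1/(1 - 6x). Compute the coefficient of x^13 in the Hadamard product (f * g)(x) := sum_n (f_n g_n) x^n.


Expanding: f_k = 2^k/k! (from e^(2x)) and g_k = 6^k (from 1/(1 - 6x)). So the Hadamard coefficient (f * g)_k = 2^k 6^k / k! = (12)^k / k!.
For k = 13: 12^13/13! = 106993205379072/6227020800 = 429981696/25025.

429981696/25025


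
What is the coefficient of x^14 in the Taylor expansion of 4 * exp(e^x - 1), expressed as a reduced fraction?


exp(e^x - 1) = sum_{k>=0} Bell_k x^k / k!, where Bell_k is the k-th Bell number.
So the coefficient of x^14 is 4 * Bell_14 / 14!.
Computing: Bell_14 = 190899322 and 14! = 87178291200, giving
4 * 190899322/87178291200 = 95449661/10897286400.

95449661/10897286400


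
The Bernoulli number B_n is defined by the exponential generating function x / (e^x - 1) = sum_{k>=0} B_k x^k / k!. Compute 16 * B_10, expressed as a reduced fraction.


Bernoulli numbers can also be computed recursively via B_0 = 1 and sum_{j=0}^{m} C(m+1, j) B_j = 0 for m >= 1. Odd-index Bernoulli numbers vanish for k >= 3.
Computing B_10 = 5/66, so 16 * B_10 = 16 * 5/66 = 40/33.

40/33


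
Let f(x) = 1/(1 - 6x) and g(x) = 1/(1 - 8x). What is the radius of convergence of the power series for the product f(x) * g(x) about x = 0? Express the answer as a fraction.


The radius of 1/(1 - 6x) is 1/6 (nearest singularity at x = 1/6), and the radius of 1/(1 - 8x) is 1/8.
The product f(x)*g(x) = 1/((1 - 6x)(1 - 8x)) has singularities at both 1/6 and 1/8, so its radius of convergence is the distance to the nearest one:
min(1/6, 1/8) = 1/8.

1/8


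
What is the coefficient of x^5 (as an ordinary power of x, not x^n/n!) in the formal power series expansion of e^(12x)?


The exponential series is e^y = sum_{k>=0} y^k / k!. Substituting y = 12x gives
e^(12x) = sum_{k>=0} 12^k x^k / k!.
So the coefficient of x^n is a^n/n! with a = 12, n = 5:
12^5 / 5! = 248832/120 = 10368/5

10368/5


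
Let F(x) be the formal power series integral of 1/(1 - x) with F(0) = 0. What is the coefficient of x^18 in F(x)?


1/(1 - x) = sum_{k>=0} x^k. Integrating termwise and using F(0) = 0 gives
F(x) = sum_{k>=0} x^(k+1) / (k+1) = sum_{m>=1} x^m / m = -ln(1 - x).
So the coefficient of x^18 is 1/18 = 1/18.

1/18


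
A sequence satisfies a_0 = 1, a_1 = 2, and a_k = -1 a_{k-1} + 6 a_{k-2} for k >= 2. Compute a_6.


The characteristic equation is t^2 + 1 t - 6 = 0, with roots r_1 = 2 and r_2 = -3 (so c_1 = r_1 + r_2, c_2 = -r_1 r_2 as required).
One can use the closed form a_n = A r_1^n + B r_2^n, but direct iteration is more reliable:
a_0 = 1, a_1 = 2, a_2 = 4, a_3 = 8, a_4 = 16, a_5 = 32, a_6 = 64.
So a_6 = 64.

64


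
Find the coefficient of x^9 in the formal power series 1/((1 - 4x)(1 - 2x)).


By partial fractions or Cauchy convolution:
The coefficient equals sum_{k=0}^{9} 4^k * 2^(9-k).
= 523776

523776


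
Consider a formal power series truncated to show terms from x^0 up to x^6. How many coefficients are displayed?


From x^0 to x^6 inclusive, the count is 6 - 0 + 1 = 7.

7


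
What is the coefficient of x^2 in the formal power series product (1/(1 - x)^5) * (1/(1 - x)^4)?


Combine the factors: (1/(1 - x)^5) * (1/(1 - x)^4) = 1/(1 - x)^9.
Then use 1/(1 - x)^r = sum_{k>=0} C(k + r - 1, r - 1) x^k with r = 9 and k = 2:
C(10, 8) = 45.

45


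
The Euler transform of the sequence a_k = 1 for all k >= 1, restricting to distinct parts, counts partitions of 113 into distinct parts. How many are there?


Partitions of 113 into distinct parts can be computed via generating function.
Product (1+x)(1+x^2)(1+x^3)...
The coefficient of x^113 = 1274118

1274118


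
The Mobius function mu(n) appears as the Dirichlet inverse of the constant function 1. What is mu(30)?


30 = 2 * 3 * 5 (all distinct primes).
mu(30) = (-1)^3 = -1

-1


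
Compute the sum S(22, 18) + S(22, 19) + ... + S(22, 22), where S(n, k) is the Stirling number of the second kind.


By definition, S(n, k) counts partitions of an n-set into exactly k nonempty blocks.
Computing row n = 22 for k = 18..22:
S(22, k): 53374629, 1389850, 23485, 231, 1
Sum = 54788196.

54788196


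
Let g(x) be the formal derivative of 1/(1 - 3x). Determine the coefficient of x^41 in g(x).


Differentiate termwise: d/dx sum_{k>=0} 3^k x^k = sum_{k>=1} k 3^k x^(k-1) = sum_{j>=0} (j+1) 3^(j+1) x^j.
Equivalently, d/dx [1/(1 - 3x)] = 3/(1 - 3x)^2.
For j = 41: 42 * 3^42 = 42 * 109418989131512359209 = 4595597543523519086778.

4595597543523519086778


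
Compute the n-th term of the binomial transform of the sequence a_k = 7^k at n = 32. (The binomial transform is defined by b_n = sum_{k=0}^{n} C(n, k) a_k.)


With a_k = 7^k, b_n = sum_{k=0}^{n} C(n, k) 7^k = (1 + 7)^n by the binomial theorem.
For n = 32: (1 + 7)^32 = 8^32 = 79228162514264337593543950336.

79228162514264337593543950336


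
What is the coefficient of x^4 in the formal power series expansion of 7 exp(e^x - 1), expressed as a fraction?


exp(e^x - 1) is the exponential generating function for the Bell numbers Bell_k: exp(e^x - 1) = sum_{k>=0} Bell_k x^k / k!.
So the coefficient of x^4 in 7 exp(e^x - 1) is 7 Bell_4 / 4!.
Computing: Bell_4 = 15 and 4! = 24, giving
7 * 15/24 = 35/8.

35/8


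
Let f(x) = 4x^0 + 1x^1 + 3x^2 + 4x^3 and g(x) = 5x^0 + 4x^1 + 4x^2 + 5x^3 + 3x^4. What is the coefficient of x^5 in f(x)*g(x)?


Cauchy product at x^5:
1*3 + 3*5 + 4*4
= 34

34


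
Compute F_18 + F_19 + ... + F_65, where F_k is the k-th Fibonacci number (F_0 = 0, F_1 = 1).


Use the identity sum_{k=0}^{N} F_k = F_{N+2} - 1 (which follows from F_{k+2} - F_{k+1} = F_k). Then
sum_{k=18}^{65} F_k = (F_{67} - 1) - (F_{19} - 1) = F_{67} - F_{19}.
Computing: F_{67} = 44945570212853, F_{19} = 4181, so
Sum = 44945570212853 - 4181 = 44945570208672.

44945570208672


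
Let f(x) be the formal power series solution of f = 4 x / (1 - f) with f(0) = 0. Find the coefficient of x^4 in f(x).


Apply Lagrange inversion: f = 4 x * phi(f) with phi(t) = 1/(1 - t), so
[x^n] f = 4^n * (1/n) [t^(n-1)] phi(t)^n = 4^n * (1/n) [t^(n-1)] (1 - t)^(-n) = 4^n * (1/n) C(2n - 2, n - 1) = 4^n * C_{n-1}.
For n = 4: C_3 = C(6, 3) / 4 = 20/4 = 5.
With the 4^4 = 256 factor, the coefficient is 256 * 5 = 1280.

1280


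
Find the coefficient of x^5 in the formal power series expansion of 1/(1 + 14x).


Write 1/(1 + c x) = 1/(1 - (-c) x) and apply the geometric-series identity
1/(1 - y) = sum_{k>=0} y^k to get 1/(1 + c x) = sum_{k>=0} (-c)^k x^k.
So the coefficient of x^k is (-c)^k = (-1)^k * c^k.
Here c = 14 and k = 5:
(-14)^5 = -1 * 537824 = -537824

-537824


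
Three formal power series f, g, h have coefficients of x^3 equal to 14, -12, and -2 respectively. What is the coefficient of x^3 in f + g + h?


Series addition is componentwise:
14 + -12 + -2
= 0

0


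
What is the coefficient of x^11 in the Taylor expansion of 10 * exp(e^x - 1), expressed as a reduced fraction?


exp(e^x - 1) = sum_{k>=0} Bell_k x^k / k!, where Bell_k is the k-th Bell number.
So the coefficient of x^11 is 10 * Bell_11 / 11!.
Computing: Bell_11 = 678570 and 11! = 39916800, giving
10 * 678570/39916800 = 22619/133056.

22619/133056


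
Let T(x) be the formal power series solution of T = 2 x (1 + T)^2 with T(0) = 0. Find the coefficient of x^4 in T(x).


Apply the Lagrange inversion formula: if T = 2 x * phi(T) with phi(t) = (1 + t)^2, then [x^n] T = 2^n * (1/n) [t^(n-1)] phi(t)^n = 2^n * (1/n) [t^(n-1)] (1 + t)^(2n) = 2^n * (1/n) C(2n, n-1).
Using the identity C(2n, n-1) = C(2n, n) * n / (n+1), the unscaled factor equals C(2n, n) / (n+1) = C_n, the n-th Catalan number.
For n = 4: C_4 = C(8, 4) / 5 = 70/5 = 14.
With the 2^4 = 16 factor, the coefficient is 16 * 14 = 224.

224


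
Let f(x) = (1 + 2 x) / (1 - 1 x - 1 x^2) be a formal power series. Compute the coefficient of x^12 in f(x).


Write f(x) = sum_{k>=0} a_k x^k. Multiplying both sides by 1 - 1 x - 1 x^2 gives
(1 - 1 x - 1 x^2) sum_{k>=0} a_k x^k = 1 + 2 x.
Matching coefficients:
 x^0: a_0 = 1
 x^1: a_1 - 1 a_0 = 2  =>  a_1 = 1*1 + 2 = 3
 x^k (k >= 2): a_k = 1 a_{k-1} + 1 a_{k-2}.
Iterating: a_2 = 4, a_3 = 7, a_4 = 11, a_5 = 18, a_6 = 29, a_7 = 47, a_8 = 76, a_9 = 123, a_10 = 199, a_11 = 322, a_12 = 521.
So the coefficient of x^12 is 521.

521


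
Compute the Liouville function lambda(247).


The Liouville function is lambda(k) = (-1)^Omega(k), where Omega(k) counts the prime factors of k with multiplicity.
Factoring: 247 = 13 * 19, so Omega(247) = 2.
lambda(247) = (-1)^2 = 1.

1


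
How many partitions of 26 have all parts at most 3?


Using the generating function (1-x)^(-1)(1-x^2)^(-1)(1-x^3)^(-1),
the coefficient of x^26 counts these restricted partitions.
Result = 70

70


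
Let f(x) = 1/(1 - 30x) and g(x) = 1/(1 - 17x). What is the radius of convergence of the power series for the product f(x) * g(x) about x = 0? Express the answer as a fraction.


The radius of 1/(1 - 30x) is 1/30 (nearest singularity at x = 1/30), and the radius of 1/(1 - 17x) is 1/17.
The product f(x)*g(x) = 1/((1 - 30x)(1 - 17x)) has singularities at both 1/30 and 1/17, so its radius of convergence is the distance to the nearest one:
min(1/30, 1/17) = 1/30.

1/30


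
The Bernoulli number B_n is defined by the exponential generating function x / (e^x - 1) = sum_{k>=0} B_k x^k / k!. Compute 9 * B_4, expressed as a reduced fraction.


Bernoulli numbers can also be computed recursively via B_0 = 1 and sum_{j=0}^{m} C(m+1, j) B_j = 0 for m >= 1. Odd-index Bernoulli numbers vanish for k >= 3.
Computing B_4 = -1/30, so 9 * B_4 = 9 * -1/30 = -3/10.

-3/10


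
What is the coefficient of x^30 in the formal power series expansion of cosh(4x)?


The Maclaurin series is cosh(t) = sum_{m>=0} t^(2m) / (2m)!, so substituting t = 4x, only even powers of x are nonzero, with coefficient of x^(2m) equal to 4^(2m) / (2m)!.
For x^30 the coefficient is 4^30/30! = 1152921504606846976/265252859812191058636308480000000 = 17179869184/3952575621190533915703125.

17179869184/3952575621190533915703125


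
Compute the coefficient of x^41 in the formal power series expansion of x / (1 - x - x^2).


Let f(x) = sum_{k>=0} a_k x^k. Multiplying f(x) * (1 - x - x^2) = x and matching coefficients gives a_0 = 0, a_1 = 1, and a_k = a_{k-1} + a_{k-2} for k >= 2. These are the Fibonacci numbers F_k.
Iterating from F_0 = 0, F_1 = 1:
F_0=0, F_1=1, F_2=1, F_3=2, F_4=3, F_5=5, F_6=8, F_7=13, F_8=21, F_9=34, ...
F_41 = 165580141.

165580141


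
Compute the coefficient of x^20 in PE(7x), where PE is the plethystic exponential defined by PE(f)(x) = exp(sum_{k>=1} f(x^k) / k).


With f(x) = 7x, the exponent is sum_{k>=1} 7 x^k / k = 7 * (-ln(1 - x)). Exponentiating:
PE(7x) = exp(-7 ln(1 - x)) = 1/(1 - x)^7.
By the negative binomial expansion, [x^n] 1/(1 - x)^7 = C(n + 6, 6).
For n = 20: C(26, 6) = 230230.

230230


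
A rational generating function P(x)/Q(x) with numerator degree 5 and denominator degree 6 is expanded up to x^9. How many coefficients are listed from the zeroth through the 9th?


Expanding up to x^9 gives the coefficients for x^0, x^1, ..., x^9.
That is 9 + 1 = 10 coefficients in total.

10


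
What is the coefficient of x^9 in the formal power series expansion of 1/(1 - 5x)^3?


The general identity 1/(1 - c x)^r = sum_{k>=0} c^k C(k + r - 1, r - 1) x^k follows by substituting y = c x into 1/(1 - y)^r = sum_{k>=0} C(k + r - 1, r - 1) y^k.
For c = 5, r = 3, k = 9:
5^9 * C(11, 2) = 1953125 * 55 = 107421875.

107421875


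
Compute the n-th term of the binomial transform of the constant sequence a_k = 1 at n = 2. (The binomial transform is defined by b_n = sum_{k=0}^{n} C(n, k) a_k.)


With a_k = 1 for all k, b_n = sum_{k=0}^{n} C(n, k) = 2^n by the binomial theorem.
For n = 2: 2^2 = 4.

4


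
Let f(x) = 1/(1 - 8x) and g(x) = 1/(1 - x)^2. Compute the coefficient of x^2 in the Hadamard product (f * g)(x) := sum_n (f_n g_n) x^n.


f has coefficients f_k = 8^k. For g = 1/(1 - x)^2 the coefficient is g_k = C(k + 1, 1) = k + 1. The Hadamard coefficient is (f * g)_k = 8^k * (k + 1).
For k = 2: 8^2 * 3 = 64 * 3 = 192.

192


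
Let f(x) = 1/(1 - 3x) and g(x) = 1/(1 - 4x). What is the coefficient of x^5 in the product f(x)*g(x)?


The coefficient of x^n in f*g is the Cauchy product: sum_{k=0}^{n} a^k * b^(n-k).
With a=3, b=4, n=5:
sum_{k=0}^{5} 3^k * 4^(5-k)
= 3367

3367


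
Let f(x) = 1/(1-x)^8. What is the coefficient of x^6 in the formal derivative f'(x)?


Differentiate: d/dx [ 1/(1-x)^r ] = r / (1-x)^(r+1).
Here r = 8, so f'(x) = 8 / (1-x)^9.
The expansion of 1/(1-x)^(r+1) has coefficient of x^n equal to C(n+r, r).
So the coefficient of x^6 in f'(x) is
8 * C(14, 8) = 8 * 3003 = 24024

24024


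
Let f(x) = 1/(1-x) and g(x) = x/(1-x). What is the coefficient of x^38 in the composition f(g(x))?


First simplify the composition: f(g(x)) = 1/(1 - x/(1-x)) = (1-x)/((1-x) - x) = (1-x)/(1-2x).
Now extract the coefficient. Write (1-x)/(1-2x) = 1/(1-2x) - x/(1-2x).
The coefficient of x^n in 1/(1-2x) is 2^n, and in x/(1-2x) is 2^(n-1) (for n >= 1).
So the coefficient of x^38 is 2^38 - 2^37 = 274877906944 - 137438953472 = 137438953472.

137438953472


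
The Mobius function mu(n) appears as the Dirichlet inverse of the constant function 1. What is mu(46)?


46 = 2 * 23 (all distinct primes).
mu(46) = (-1)^2 = 1

1


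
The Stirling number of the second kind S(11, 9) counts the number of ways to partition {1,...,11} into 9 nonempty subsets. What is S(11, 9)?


Using the explicit formula S(n,k) = (1/k!) sum_{j=0}^{k} (-1)^(k-j) C(k,j) j^n:
S(11, 9) = 1155
Equivalently, S(n,k) is n! times the coefficient of x^n in the EGF (e^x - 1)^k / k!.

1155


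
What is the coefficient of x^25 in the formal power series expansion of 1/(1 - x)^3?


The negative binomial / multiset identity is
1/(1 - x)^r = sum_{k>=0} C(k + r - 1, r - 1) x^k.
Here r = 3 and k = 25, so the coefficient is
C(25 + 2, 2) = C(27, 2)
= 351

351


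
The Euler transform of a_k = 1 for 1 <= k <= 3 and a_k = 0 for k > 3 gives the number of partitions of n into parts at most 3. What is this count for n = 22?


Partitions of 22 into parts at most 3:
Using generating function (1-x)^(-1)(1-x^2)^(-1)(1-x^3)^(-1),
the coefficient of x^22 = 52

52


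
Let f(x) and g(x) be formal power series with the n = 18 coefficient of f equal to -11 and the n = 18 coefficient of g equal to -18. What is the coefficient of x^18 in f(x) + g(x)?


Addition of formal power series is termwise.
The coefficient of x^18 in f + g = -11 + -18
= -29

-29


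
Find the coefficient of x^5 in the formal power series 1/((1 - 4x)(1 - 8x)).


By partial fractions or Cauchy convolution:
The coefficient equals sum_{k=0}^{5} 4^k * 8^(5-k).
= 64512

64512


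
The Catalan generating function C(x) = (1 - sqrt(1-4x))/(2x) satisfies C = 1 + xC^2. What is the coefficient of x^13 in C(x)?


Substituting x -> x scales the n-th coefficient by 1, so [x^13] C(x) = C_13.
C_13 = C(2*13, 13)/(14) = 10400600/14 = 742900.
= 742900.

742900


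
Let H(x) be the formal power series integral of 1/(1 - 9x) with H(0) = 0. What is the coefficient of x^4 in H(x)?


1/(1 - 9x) = sum_{k>=0} 9^k x^k. Integrating termwise with H(0) = 0:
H(x) = sum_{k>=0} 9^k x^(k+1) / (k+1) = sum_{m>=1} 9^(m-1) x^m / m.
For m = 4: 9^3/4 = 729/4 = 729/4.

729/4


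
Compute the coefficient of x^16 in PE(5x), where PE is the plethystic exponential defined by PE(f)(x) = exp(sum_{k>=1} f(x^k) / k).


With f(x) = 5x, the exponent is sum_{k>=1} 5 x^k / k = 5 * (-ln(1 - x)). Exponentiating:
PE(5x) = exp(-5 ln(1 - x)) = 1/(1 - x)^5.
By the negative binomial expansion, [x^n] 1/(1 - x)^5 = C(n + 4, 4).
For n = 16: C(20, 4) = 4845.

4845


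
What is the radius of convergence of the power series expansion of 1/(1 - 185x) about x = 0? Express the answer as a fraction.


Expanding 1/(1 - 185x) = sum_{k>=0} 185^k x^k, the series converges when |185x| < 1, i.e., |x| < 1/185.
So the radius of convergence is 1/185 = 1/185.

1/185


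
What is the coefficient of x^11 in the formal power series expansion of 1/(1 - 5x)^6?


The general identity 1/(1 - c x)^r = sum_{k>=0} c^k C(k + r - 1, r - 1) x^k follows by substituting y = c x into 1/(1 - y)^r = sum_{k>=0} C(k + r - 1, r - 1) y^k.
For c = 5, r = 6, k = 11:
5^11 * C(16, 5) = 48828125 * 4368 = 213281250000.

213281250000


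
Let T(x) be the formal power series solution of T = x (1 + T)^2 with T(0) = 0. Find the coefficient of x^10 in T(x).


Apply the Lagrange inversion formula: if T = x * phi(T) with phi(t) = (1 + t)^2, then [x^n] T = (1/n) [t^(n-1)] phi(t)^n = (1/n) [t^(n-1)] (1 + t)^(2n) = (1/n) C(2n, n-1).
Using the identity C(2n, n-1) = C(2n, n) * n / (n+1), the unscaled factor equals C(2n, n) / (n+1) = C_n, the n-th Catalan number.
For n = 10: C_10 = C(20, 10) / 11 = 184756/11 = 16796 = 16796.

16796


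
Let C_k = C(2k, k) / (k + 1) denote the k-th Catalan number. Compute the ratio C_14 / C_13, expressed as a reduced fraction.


Using C_k = (2k)! / (k! (k+1)!), the ratio C_{k+1}/C_k simplifies to
C_{k+1}/C_k = [(2k+2)! / ((k+1)! (k+2)!)] * [k! (k+1)! / (2k)!]
 = (2k+2)(2k+1) / ((k+1)(k+2)) = 2(2k+1) / (k+2).
For k = 13: 2(2*13 + 1) / (13 + 2) = 54/15 = 18/5.

18/5


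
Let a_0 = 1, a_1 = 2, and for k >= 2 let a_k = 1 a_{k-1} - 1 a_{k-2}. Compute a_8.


Iterating the recurrence forward:
a_0 = 1
a_1 = 2
a_2 = 1*2 - 1*1 = 1
a_3 = 1*1 - 1*2 = -1
a_4 = 1*-1 - 1*1 = -2
a_5 = 1*-2 - 1*-1 = -1
a_6 = 1*-1 - 1*-2 = 1
a_7 = 1*1 - 1*-1 = 2
a_8 = 1*2 - 1*1 = 1
So a_8 = 1.

1


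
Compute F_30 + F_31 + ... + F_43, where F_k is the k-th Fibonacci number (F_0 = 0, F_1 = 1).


Use the identity sum_{k=0}^{N} F_k = F_{N+2} - 1 (which follows from F_{k+2} - F_{k+1} = F_k). Then
sum_{k=30}^{43} F_k = (F_{45} - 1) - (F_{31} - 1) = F_{45} - F_{31}.
Computing: F_{45} = 1134903170, F_{31} = 1346269, so
Sum = 1134903170 - 1346269 = 1133556901.

1133556901


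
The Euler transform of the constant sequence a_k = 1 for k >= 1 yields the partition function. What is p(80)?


The Euler transform converts the sequence a_k = 1 into the number of integer partitions.
Using the recurrence or dynamic programming:
p(80) = 15796476

15796476


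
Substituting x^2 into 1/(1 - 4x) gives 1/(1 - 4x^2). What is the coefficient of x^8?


The coefficient of x^(2m) in 1/(1 - 4x^2) is 4^m.
With n = 8 = 2*4, the coefficient is 4^4 = 256.

256


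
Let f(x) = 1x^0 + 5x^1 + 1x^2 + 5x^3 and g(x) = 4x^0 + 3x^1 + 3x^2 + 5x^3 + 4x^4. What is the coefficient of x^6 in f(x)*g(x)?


Cauchy product at x^6:
1*4 + 5*5
= 29

29


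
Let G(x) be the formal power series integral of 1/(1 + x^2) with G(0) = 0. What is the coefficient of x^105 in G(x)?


1/(1 + x^2) = sum_{j>=0} (-1)^j x^(2j). Integrating termwise with G(0) = 0:
G(x) = sum_{j>=0} (-1)^j x^(2j+1) / (2j+1) = arctan(x).
Only odd powers are nonzero. For x^105 write 105 = 2*52 + 1, giving
(-1)^52 / 105 = 1/105 = 1/105.

1/105


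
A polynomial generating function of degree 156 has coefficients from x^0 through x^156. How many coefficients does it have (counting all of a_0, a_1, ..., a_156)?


A polynomial of degree 156 takes the form a_0 + a_1 x + ... + a_156 x^156.
The number of coefficients is 156 + 1 = 157.

157


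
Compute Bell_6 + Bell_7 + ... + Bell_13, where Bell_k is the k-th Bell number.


Recall Bell_k counts set partitions of a k-set (with Bell_0 = 1 by convention).
Bell_6 through Bell_13: 203, 877, 4140, 21147, 115975, 678570, 4213597, 27644437
Sum = 203 + 877 + 4140 + 21147 + 115975 + 678570 + 4213597 + 27644437 = 32678946.

32678946


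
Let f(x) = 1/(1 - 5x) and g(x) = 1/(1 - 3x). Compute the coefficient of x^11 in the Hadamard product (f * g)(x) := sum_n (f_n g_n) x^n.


f has coefficients f_k = 5^k and g has coefficients g_k = 3^k, so the Hadamard product has coefficient (f*g)_k = 5^k * 3^k = 15^k.
For k = 11: 15^11 = 8649755859375.

8649755859375


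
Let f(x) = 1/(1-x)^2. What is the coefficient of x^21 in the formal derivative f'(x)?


Differentiate: d/dx [ 1/(1-x)^r ] = r / (1-x)^(r+1).
Here r = 2, so f'(x) = 2 / (1-x)^3.
The expansion of 1/(1-x)^(r+1) has coefficient of x^n equal to C(n+r, r).
So the coefficient of x^21 in f'(x) is
2 * C(23, 2) = 2 * 253 = 506

506


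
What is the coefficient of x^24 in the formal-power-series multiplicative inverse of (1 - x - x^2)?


Let the inverse be f(x) = sum_{k>=0} a_k x^k. From f(x) * (1 - x - x^2) = 1 and matching coefficients:
 x^0: a_0 = 1.
 x^1: a_1 - a_0 = 0, so a_1 = 1.
 x^k (k >= 2): a_k - a_{k-1} - a_{k-2} = 0, i.e. a_k = a_{k-1} + a_{k-2}.
This is the Fibonacci-type recurrence shifted so that a_0 = a_1 = 1.
Iterating: a_0=1, a_1=1, a_2=2, a_3=3, a_4=5, a_5=8, a_6=13, a_7=21, a_8=34, a_9=55, ...
a_24 = 75025.

75025


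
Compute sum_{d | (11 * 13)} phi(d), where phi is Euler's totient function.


First, 11 * 13 = 143. One classical identity is sum_{d | n} phi(d) = n (each k in [1, n] has a unique gcd with n, and among the k's with gcd(k, n) = n/d there are phi(d) of them). So the sum equals 143. We also verify directly:
Divisors of 143: 1, 11, 13, 143.
phi values: 1, 10, 12, 120.
Sum = 143.

143


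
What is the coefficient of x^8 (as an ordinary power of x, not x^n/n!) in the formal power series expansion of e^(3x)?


The exponential series is e^y = sum_{k>=0} y^k / k!. Substituting y = 3x gives
e^(3x) = sum_{k>=0} 3^k x^k / k!.
So the coefficient of x^n is a^n/n! with a = 3, n = 8:
3^8 / 8! = 6561/40320 = 729/4480

729/4480


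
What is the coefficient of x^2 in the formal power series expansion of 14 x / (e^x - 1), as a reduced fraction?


The exponential generating function for Bernoulli numbers is
x / (e^x - 1) = sum_{k>=0} B_k x^k / k!.
So the coefficient of x^2 in 14 x / (e^x - 1) is 14 B_2 / 2!.
Computing: B_2 = 1/6, 2! = 2, giving
14 * 1/6 / 2 = 7/6.

7/6


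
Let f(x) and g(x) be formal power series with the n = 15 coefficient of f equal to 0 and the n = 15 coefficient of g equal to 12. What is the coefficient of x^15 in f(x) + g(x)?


Addition of formal power series is termwise.
The coefficient of x^15 in f + g = 0 + 12
= 12

12


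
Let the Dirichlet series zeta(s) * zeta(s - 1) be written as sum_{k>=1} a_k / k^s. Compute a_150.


Convolution gives a_k = sum_{d | k} d * 1 = sum_{d | k} d = sigma(k), the sum of positive divisors of k.
For k = 150, the divisors are 1, 2, 3, 5, 6, 10, 15, 25, 30, 50, 75, 150, so
sigma(150) = 1 + 2 + 3 + 5 + 6 + 10 + 15 + 25 + 30 + 50 + 75 + 150 = 372.

372


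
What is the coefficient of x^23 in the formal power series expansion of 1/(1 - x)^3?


The negative binomial / multiset identity is
1/(1 - x)^r = sum_{k>=0} C(k + r - 1, r - 1) x^k.
Here r = 3 and k = 23, so the coefficient is
C(23 + 2, 2) = C(25, 2)
= 300

300


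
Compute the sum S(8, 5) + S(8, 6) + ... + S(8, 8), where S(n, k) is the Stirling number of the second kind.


By definition, S(n, k) counts partitions of an n-set into exactly k nonempty blocks.
Computing row n = 8 for k = 5..8:
S(8, k): 1050, 266, 28, 1
Sum = 1345.

1345


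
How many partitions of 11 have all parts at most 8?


Using the generating function (1-x)^(-1)(1-x^2)^(-1)...(1-x^8)^(-1),
the coefficient of x^11 counts these restricted partitions.
Result = 52

52


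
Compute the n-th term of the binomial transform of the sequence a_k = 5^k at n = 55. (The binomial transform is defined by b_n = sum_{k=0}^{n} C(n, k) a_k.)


With a_k = 5^k, b_n = sum_{k=0}^{n} C(n, k) 5^k = (1 + 5)^n by the binomial theorem.
For n = 55: (1 + 5)^55 = 6^55 = 6285195213566005335561053533150026217291776.

6285195213566005335561053533150026217291776


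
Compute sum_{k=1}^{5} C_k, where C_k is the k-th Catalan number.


C_1 through C_5: 1, 2, 5, 14, 42
Sum = 1 + 2 + 5 + 14 + 42
= 64

64


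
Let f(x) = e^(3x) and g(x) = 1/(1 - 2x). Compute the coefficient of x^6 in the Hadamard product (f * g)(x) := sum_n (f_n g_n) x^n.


Expanding: f_k = 3^k/k! (from e^(3x)) and g_k = 2^k (from 1/(1 - 2x)). So the Hadamard coefficient (f * g)_k = 3^k 2^k / k! = (6)^k / k!.
For k = 6: 6^6/6! = 46656/720 = 324/5.

324/5


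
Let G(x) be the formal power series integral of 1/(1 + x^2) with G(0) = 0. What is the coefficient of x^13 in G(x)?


1/(1 + x^2) = sum_{j>=0} (-1)^j x^(2j). Integrating termwise with G(0) = 0:
G(x) = sum_{j>=0} (-1)^j x^(2j+1) / (2j+1) = arctan(x).
Only odd powers are nonzero. For x^13 write 13 = 2*6 + 1, giving
(-1)^6 / 13 = 1/13 = 1/13.

1/13


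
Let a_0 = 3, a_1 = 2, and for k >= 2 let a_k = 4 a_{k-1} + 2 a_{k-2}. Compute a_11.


Iterating the recurrence forward:
a_0 = 3
a_1 = 2
a_2 = 4*2 + 2*3 = 14
a_3 = 4*14 + 2*2 = 60
a_4 = 4*60 + 2*14 = 268
a_5 = 4*268 + 2*60 = 1192
a_6 = 4*1192 + 2*268 = 5304
a_7 = 4*5304 + 2*1192 = 23600
a_8 = 4*23600 + 2*5304 = 105008
a_9 = 4*105008 + 2*23600 = 467232
a_10 = 4*467232 + 2*105008 = 2078944
a_11 = 4*2078944 + 2*467232 = 9250240
So a_11 = 9250240.

9250240


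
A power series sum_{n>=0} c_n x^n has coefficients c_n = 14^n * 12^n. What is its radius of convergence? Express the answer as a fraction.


By the root test (Cauchy-Hadamard), the radius is R = 1 / limsup_n |c_n|^(1/n).
Here |c_n|^(1/n) = (14^n * 12^n)^(1/n) = 14 * 12 = 168 for all n.
So R = 1/168 = 1/168.

1/168


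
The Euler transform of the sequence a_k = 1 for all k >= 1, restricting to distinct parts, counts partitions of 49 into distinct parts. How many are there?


Partitions of 49 into distinct parts can be computed via generating function.
Product (1+x)(1+x^2)(1+x^3)...
The coefficient of x^49 = 3264

3264


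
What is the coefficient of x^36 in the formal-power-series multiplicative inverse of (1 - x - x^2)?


Let the inverse be f(x) = sum_{k>=0} a_k x^k. From f(x) * (1 - x - x^2) = 1 and matching coefficients:
 x^0: a_0 = 1.
 x^1: a_1 - a_0 = 0, so a_1 = 1.
 x^k (k >= 2): a_k - a_{k-1} - a_{k-2} = 0, i.e. a_k = a_{k-1} + a_{k-2}.
This is the Fibonacci-type recurrence shifted so that a_0 = a_1 = 1.
Iterating: a_0=1, a_1=1, a_2=2, a_3=3, a_4=5, a_5=8, a_6=13, a_7=21, a_8=34, a_9=55, ...
a_36 = 24157817.

24157817


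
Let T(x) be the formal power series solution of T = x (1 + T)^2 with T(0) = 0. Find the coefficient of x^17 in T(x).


Apply the Lagrange inversion formula: if T = x * phi(T) with phi(t) = (1 + t)^2, then [x^n] T = (1/n) [t^(n-1)] phi(t)^n = (1/n) [t^(n-1)] (1 + t)^(2n) = (1/n) C(2n, n-1).
Using the identity C(2n, n-1) = C(2n, n) * n / (n+1), the unscaled factor equals C(2n, n) / (n+1) = C_n, the n-th Catalan number.
For n = 17: C_17 = C(34, 17) / 18 = 2333606220/18 = 129644790 = 129644790.

129644790


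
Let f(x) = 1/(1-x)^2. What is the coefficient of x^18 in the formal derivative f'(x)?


Differentiate: d/dx [ 1/(1-x)^r ] = r / (1-x)^(r+1).
Here r = 2, so f'(x) = 2 / (1-x)^3.
The expansion of 1/(1-x)^(r+1) has coefficient of x^n equal to C(n+r, r).
So the coefficient of x^18 in f'(x) is
2 * C(20, 2) = 2 * 190 = 380

380


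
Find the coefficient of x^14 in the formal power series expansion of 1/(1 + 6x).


Write 1/(1 + c x) = 1/(1 - (-c) x) and apply the geometric-series identity
1/(1 - y) = sum_{k>=0} y^k to get 1/(1 + c x) = sum_{k>=0} (-c)^k x^k.
So the coefficient of x^k is (-c)^k = (-1)^k * c^k.
Here c = 6 and k = 14:
(-6)^14 = 1 * 78364164096 = 78364164096

78364164096


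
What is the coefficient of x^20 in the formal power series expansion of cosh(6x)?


The Maclaurin series is cosh(t) = sum_{m>=0} t^(2m) / (2m)!, so substituting t = 6x, only even powers of x are nonzero, with coefficient of x^(2m) equal to 6^(2m) / (2m)!.
For x^20 the coefficient is 6^20/20! = 3656158440062976/2432902008176640000 = 2125764/1414538125.

2125764/1414538125


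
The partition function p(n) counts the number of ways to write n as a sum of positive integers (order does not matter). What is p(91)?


Using the generating function prod_{k>=1} 1/(1-x^k), we compute p(91).
By dynamic programming over parts 1 through 91:
p(91) = 64112359

64112359


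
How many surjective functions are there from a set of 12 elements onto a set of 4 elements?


By inclusion-exclusion on which target elements are missed, the number of surjections from an n-set onto a k-set is
surj(n, k) = sum_{j=0}^{k} (-1)^j C(k, j) (k - j)^n.
Equivalently surj(n, k) = k! * S(n, k), where S(n, k) is the Stirling number of the second kind.
For n = 12, k = 4:
S(12, 4) = 611501, so
surj = 4! * 611501 = 24 * 611501 = 14676024.

14676024


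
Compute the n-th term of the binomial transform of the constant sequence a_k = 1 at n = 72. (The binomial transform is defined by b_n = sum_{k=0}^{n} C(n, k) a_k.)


With a_k = 1 for all k, b_n = sum_{k=0}^{n} C(n, k) = 2^n by the binomial theorem.
For n = 72: 2^72 = 4722366482869645213696.

4722366482869645213696


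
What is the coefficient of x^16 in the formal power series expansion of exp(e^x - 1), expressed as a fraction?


exp(e^x - 1) is the exponential generating function for the Bell numbers Bell_k: exp(e^x - 1) = sum_{k>=0} Bell_k x^k / k!.
So the coefficient of x^16 in exp(e^x - 1) is Bell_16 / 16!.
Computing: Bell_16 = 10480142147 and 16! = 20922789888000, giving
10480142147/20922789888000 = 10480142147/20922789888000.

10480142147/20922789888000


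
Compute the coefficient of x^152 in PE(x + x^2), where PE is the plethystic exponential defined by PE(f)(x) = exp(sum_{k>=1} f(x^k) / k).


With f(x) = x + x^2, the exponent is sum_{k>=1} (x^k + x^(2k)) / k = -ln(1 - x) - ln(1 - x^2). Exponentiating:
PE(x + x^2) = 1 / ((1 - x)(1 - x^2)).
This is the generating function for partitions of n into parts of size 1 or 2. The number of 2's can be any j in 0..76, and the rest are 1's, so
[x^152] = floor(152/2) + 1 = 77.

77


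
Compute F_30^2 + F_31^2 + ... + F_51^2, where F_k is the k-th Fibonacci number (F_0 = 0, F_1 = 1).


There is a standard identity sum_{k=0}^{N} F_k^2 = F_N * F_{N+1} (proved inductively from the telescoping relation F_k^2 = F_k F_{k+1} - F_{k-1} F_k). Then
sum_{k=30}^{51} F_k^2 = F_51 F_52 - F_29 F_30.
Computing: F_51 = 20365011074, F_52 = 32951280099, F_29 = 514229, F_30 = 832040.
Sum = 20365011074 * 32951280099 - 514229 * 832040 = 671053183690751719166.

671053183690751719166


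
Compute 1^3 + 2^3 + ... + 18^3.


This power sum has a closed form given by Faulhaber's formula
sum_{k=1}^{m} k^p = (1 / (p + 1)) * sum_{j=0}^{p} C(p + 1, j) B_j m^(p + 1 - j),
but for small m direct computation is fastest:
1 + 8 + 27 + 64 + 125 + 216 + 343 + 512 + 729 + 1000 + 1331 + 1728 + 2197 + 2744 + 3375 + 4096 + 4913 + 5832 = 29241.

29241


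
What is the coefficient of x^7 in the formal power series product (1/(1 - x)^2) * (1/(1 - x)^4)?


Combine the factors: (1/(1 - x)^2) * (1/(1 - x)^4) = 1/(1 - x)^6.
Then use 1/(1 - x)^r = sum_{k>=0} C(k + r - 1, r - 1) x^k with r = 6 and k = 7:
C(12, 5) = 792.

792


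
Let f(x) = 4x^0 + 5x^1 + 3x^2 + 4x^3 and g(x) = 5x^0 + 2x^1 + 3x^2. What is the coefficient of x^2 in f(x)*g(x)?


Cauchy product at x^2:
4*3 + 5*2 + 3*5
= 37

37


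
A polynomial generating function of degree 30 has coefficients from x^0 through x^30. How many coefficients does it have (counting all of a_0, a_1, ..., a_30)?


A polynomial of degree 30 takes the form a_0 + a_1 x + ... + a_30 x^30.
The number of coefficients is 30 + 1 = 31.

31


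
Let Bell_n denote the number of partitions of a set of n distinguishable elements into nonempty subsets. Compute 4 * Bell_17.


Bell_17 can be computed from the Bell triangle or from Dobinski's identity Bell_n = (1/e) * sum_{k>=0} k^n / k!.
Computing Bell_17 = 82864869804.
Then 4 * 82864869804 = 331459479216.

331459479216


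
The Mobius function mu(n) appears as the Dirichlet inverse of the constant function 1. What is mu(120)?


120 has a squared prime factor, so mu(120) = 0.
Factorization reveals a repeated prime.

0


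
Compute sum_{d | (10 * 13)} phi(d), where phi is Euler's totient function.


First, 10 * 13 = 130. One classical identity is sum_{d | n} phi(d) = n (each k in [1, n] has a unique gcd with n, and among the k's with gcd(k, n) = n/d there are phi(d) of them). So the sum equals 130. We also verify directly:
Divisors of 130: 1, 2, 5, 10, 13, 26, 65, 130.
phi values: 1, 1, 4, 4, 12, 12, 48, 48.
Sum = 130.

130
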